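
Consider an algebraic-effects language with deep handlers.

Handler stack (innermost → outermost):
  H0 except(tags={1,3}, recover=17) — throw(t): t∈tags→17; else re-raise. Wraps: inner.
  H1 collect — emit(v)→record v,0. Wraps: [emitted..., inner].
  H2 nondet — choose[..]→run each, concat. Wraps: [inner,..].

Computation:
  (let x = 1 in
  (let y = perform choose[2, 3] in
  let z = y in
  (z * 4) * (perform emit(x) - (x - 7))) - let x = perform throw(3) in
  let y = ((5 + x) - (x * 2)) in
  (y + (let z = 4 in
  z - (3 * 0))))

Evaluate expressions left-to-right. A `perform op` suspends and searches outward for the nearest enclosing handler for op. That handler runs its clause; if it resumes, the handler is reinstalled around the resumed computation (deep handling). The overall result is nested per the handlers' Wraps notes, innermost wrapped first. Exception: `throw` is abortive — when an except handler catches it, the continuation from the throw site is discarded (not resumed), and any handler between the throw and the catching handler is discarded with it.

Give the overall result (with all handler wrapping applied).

Step-by-step:
choose[2, 3] @ H2
  branch[0] choose=2:
    emit(1) @ H1 ⇒ out+=1
    throw(3) @ H0 caught ⇒ 17
    H1 returns [1, 17]
    H2 returns [[1, 17]]
  branch[1] choose=3:
    emit(1) @ H1 ⇒ out+=1
    throw(3) @ H0 caught ⇒ 17
    H1 returns [1, 17]
    H2 returns [[1, 17]]
= [[1, 17], [1, 17]]

Answer: [[1, 17], [1, 17]]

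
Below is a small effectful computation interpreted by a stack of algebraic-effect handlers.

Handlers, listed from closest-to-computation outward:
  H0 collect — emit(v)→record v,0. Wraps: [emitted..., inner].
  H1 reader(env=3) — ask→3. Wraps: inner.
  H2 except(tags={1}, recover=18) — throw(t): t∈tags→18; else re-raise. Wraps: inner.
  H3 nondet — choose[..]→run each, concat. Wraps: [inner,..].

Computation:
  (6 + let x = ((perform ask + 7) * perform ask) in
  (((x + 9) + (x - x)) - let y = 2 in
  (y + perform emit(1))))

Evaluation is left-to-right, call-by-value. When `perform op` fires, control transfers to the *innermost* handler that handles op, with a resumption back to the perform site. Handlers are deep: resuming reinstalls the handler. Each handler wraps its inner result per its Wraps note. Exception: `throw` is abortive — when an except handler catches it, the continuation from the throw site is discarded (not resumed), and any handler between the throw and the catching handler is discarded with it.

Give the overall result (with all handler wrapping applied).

Step-by-step:
ask @ H1 ⇒ 3
ask @ H1 ⇒ 3
emit(1) @ H0 ⇒ out+=1
H0 returns [1, 43]
H1 returns [1, 43]
H2 returns [1, 43]
H3 returns [[1, 43]]
= [[1, 43]]

Answer: [[1, 43]]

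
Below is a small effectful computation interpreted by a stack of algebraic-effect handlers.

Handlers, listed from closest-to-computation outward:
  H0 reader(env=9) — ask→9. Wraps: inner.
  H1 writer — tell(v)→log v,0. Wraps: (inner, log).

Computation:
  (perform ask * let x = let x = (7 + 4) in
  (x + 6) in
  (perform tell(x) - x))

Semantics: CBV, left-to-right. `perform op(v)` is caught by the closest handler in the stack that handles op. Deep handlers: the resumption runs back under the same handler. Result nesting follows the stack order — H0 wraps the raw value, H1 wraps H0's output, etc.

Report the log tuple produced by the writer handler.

Step-by-step:
ask @ H0 ⇒ 9
tell(17) @ H1 ⇒ log+=17
H0 returns -153
H1 returns (-153, (17))
= (-153, (17))

Answer: (17)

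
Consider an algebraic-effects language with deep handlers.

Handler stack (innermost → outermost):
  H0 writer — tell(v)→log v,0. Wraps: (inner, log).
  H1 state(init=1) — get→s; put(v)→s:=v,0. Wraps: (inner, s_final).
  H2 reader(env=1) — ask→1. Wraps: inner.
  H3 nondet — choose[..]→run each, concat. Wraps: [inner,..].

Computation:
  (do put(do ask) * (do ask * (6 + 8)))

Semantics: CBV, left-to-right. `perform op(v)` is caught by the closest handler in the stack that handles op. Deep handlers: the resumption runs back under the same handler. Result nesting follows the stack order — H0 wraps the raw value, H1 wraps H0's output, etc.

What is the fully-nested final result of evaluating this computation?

Step-by-step:
ask @ H2 ⇒ 1
put(1) @ H1 ⇒ s:=1
ask @ H2 ⇒ 1
H0 returns (0, ())
H1 returns ((0, ()), 1)
H2 returns ((0, ()), 1)
H3 returns [((0, ()), 1)]
= [((0, ()), 1)]

Answer: [((0, ()), 1)]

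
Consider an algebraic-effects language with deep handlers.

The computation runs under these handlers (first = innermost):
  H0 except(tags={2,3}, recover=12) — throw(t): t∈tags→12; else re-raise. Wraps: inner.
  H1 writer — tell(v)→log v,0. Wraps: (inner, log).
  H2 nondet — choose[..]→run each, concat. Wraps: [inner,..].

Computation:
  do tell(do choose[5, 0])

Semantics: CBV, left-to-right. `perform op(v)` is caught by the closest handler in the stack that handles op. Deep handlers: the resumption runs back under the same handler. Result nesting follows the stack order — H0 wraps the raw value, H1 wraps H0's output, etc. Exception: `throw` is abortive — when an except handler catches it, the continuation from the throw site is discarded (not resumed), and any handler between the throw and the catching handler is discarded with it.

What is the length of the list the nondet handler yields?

Working:
choose[5, 0] @ H2
  branch[0] choose=5:
    tell(5) @ H1 ⇒ log+=5
    H0 returns 0
    H1 returns (0, (5))
    H2 returns [(0, (5))]
  branch[1] choose=0:
    tell(0) @ H1 ⇒ log+=0
    H0 returns 0
    H1 returns (0, (0))
    H2 returns [(0, (0))]
= [(0, (5)), (0, (0))]

Answer: 2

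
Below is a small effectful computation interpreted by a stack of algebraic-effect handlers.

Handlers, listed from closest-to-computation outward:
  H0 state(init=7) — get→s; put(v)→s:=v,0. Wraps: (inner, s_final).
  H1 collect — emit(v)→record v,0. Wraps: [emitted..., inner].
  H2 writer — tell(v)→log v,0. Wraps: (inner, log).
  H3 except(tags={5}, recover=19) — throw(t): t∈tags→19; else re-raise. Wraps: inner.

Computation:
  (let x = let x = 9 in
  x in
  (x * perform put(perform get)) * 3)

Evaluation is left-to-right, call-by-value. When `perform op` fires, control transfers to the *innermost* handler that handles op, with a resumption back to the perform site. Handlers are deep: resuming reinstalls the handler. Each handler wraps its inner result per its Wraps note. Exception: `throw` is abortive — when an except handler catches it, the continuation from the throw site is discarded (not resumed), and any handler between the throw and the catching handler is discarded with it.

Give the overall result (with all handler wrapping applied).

Working:
get @ H0 ⇒ 7
put(7) @ H0 ⇒ s:=7
H0 returns (0, 7)
H1 returns [(0, 7)]
H2 returns ([(0, 7)], ())
H3 returns ([(0, 7)], ())
= ([(0, 7)], ())

Answer: ([(0, 7)], ())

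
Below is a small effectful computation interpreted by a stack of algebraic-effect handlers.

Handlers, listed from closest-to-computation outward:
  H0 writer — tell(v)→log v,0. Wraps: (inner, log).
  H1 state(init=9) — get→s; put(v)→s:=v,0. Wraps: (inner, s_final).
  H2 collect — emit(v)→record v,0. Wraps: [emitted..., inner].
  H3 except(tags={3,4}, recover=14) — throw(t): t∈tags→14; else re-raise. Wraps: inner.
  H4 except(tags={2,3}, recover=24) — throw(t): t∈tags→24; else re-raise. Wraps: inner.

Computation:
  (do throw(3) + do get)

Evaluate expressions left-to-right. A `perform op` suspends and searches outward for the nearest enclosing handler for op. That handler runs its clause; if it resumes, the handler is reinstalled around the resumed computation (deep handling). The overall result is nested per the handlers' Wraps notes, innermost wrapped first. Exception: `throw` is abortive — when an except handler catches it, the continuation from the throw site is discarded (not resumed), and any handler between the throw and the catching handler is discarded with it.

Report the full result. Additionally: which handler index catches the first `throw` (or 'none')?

Working:
throw(3) @ H3 caught ⇒ 14
H4 returns 14
= 14

Answer: 14 ; first throw caught by: H3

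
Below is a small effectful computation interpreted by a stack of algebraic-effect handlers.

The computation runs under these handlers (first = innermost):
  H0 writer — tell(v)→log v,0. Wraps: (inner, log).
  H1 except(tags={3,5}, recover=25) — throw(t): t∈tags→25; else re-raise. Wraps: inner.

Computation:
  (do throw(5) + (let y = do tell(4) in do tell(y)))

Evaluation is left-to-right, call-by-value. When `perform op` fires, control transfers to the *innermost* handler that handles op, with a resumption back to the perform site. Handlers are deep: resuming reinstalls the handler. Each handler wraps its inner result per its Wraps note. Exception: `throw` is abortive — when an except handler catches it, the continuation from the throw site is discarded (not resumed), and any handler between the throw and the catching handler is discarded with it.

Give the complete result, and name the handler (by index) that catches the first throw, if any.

Answer: 25 ; first throw caught by: H1

Step-by-step:
throw(5) @ H1 caught ⇒ 25
= 25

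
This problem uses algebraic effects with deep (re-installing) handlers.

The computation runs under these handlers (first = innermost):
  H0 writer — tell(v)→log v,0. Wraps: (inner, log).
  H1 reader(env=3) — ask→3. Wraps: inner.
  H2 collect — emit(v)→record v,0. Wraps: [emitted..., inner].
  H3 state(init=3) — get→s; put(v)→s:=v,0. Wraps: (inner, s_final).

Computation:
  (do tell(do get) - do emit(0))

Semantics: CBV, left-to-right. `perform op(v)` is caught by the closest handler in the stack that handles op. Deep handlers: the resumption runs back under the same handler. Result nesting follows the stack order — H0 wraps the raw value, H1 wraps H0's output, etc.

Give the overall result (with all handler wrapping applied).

Step-by-step:
get @ H3 ⇒ 3
tell(3) @ H0 ⇒ log+=3
emit(0) @ H2 ⇒ out+=0
H0 returns (0, (3))
H1 returns (0, (3))
H2 returns [0, (0, (3))]
H3 returns ([0, (0, (3))], 3)
= ([0, (0, (3))], 3)

Answer: ([0, (0, (3))], 3)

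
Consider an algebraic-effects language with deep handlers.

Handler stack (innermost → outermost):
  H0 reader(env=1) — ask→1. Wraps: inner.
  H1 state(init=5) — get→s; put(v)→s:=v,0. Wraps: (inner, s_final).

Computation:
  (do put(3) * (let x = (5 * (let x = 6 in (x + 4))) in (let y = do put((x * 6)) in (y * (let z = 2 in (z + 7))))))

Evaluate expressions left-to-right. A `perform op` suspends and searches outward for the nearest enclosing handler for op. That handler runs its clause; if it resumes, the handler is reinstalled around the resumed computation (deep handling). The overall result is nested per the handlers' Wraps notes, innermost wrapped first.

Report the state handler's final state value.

Working:
put(3) @ H1 ⇒ s:=3
put(300) @ H1 ⇒ s:=300
H0 returns 0
H1 returns (0, 300)
= (0, 300)

Answer: 300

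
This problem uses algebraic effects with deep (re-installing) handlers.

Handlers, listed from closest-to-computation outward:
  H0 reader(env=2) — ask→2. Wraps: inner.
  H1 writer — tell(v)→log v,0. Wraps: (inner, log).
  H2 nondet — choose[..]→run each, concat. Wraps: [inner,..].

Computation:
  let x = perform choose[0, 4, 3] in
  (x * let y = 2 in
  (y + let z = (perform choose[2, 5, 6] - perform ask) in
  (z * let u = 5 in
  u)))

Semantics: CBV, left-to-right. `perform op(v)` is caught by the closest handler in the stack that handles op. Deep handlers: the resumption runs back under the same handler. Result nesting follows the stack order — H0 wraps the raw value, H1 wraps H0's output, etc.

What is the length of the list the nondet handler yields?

Answer: 9

Step-by-step:
choose[0, 4, 3] @ H2
  branch[0] choose=0:
    choose[2, 5, 6] @ H2
      branch[0] choose=2:
        ask @ H0 ⇒ 2
        H0 returns 0
        H1 returns (0, ())
        H2 returns [(0, ())]
      branch[1] choose=5:
        ask @ H0 ⇒ 2
        H0 returns 0
        H1 returns (0, ())
        H2 returns [(0, ())]
      branch[2] choose=6:
        ask @ H0 ⇒ 2
        H0 returns 0
        H1 returns (0, ())
        H2 returns [(0, ())]
  branch[1] choose=4:
    choose[2, 5, 6] @ H2
      branch[0] choose=2:
        ask @ H0 ⇒ 2
        H0 returns 8
        H1 returns (8, ())
        H2 returns [(8, ())]
      branch[1] choose=5:
        ask @ H0 ⇒ 2
        H0 returns 68
        H1 returns (68, ())
        H2 returns [(68, ())]
      branch[2] choose=6:
        ask @ H0 ⇒ 2
        H0 returns 88
        H1 returns (88, ())
        H2 returns [(88, ())]
  branch[2] choose=3:
    choose[2, 5, 6] @ H2
      branch[0] choose=2:
        ask @ H0 ⇒ 2
        H0 returns 6
        H1 returns (6, ())
        H2 returns [(6, ())]
      branch[1] choose=5:
        ask @ H0 ⇒ 2
        H0 returns 51
        H1 returns (51, ())
        H2 returns [(51, ())]
      branch[2] choose=6:
        ask @ H0 ⇒ 2
        H0 returns 66
        H1 returns (66, ())
        H2 returns [(66, ())]
= [(0, ()), (0, ()), (0, ()), (8, ()), (68, ()), (88, ()), (6, ()), (51, ()), (66, ())]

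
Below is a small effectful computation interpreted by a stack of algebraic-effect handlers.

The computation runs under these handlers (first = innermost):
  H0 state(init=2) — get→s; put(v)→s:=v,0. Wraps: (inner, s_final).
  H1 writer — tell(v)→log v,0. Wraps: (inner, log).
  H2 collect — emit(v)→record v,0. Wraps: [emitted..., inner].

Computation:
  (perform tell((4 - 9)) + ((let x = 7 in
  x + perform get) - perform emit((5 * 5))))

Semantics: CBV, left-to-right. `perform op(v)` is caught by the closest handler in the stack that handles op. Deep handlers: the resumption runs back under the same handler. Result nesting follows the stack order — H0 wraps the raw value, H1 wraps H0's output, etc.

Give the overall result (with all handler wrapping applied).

Evaluation trace:
tell(-5) @ H1 ⇒ log+=-5
get @ H0 ⇒ 2
emit(25) @ H2 ⇒ out+=25
H0 returns (9, 2)
H1 returns ((9, 2), (-5))
H2 returns [25, ((9, 2), (-5))]
= [25, ((9, 2), (-5))]

Answer: [25, ((9, 2), (-5))]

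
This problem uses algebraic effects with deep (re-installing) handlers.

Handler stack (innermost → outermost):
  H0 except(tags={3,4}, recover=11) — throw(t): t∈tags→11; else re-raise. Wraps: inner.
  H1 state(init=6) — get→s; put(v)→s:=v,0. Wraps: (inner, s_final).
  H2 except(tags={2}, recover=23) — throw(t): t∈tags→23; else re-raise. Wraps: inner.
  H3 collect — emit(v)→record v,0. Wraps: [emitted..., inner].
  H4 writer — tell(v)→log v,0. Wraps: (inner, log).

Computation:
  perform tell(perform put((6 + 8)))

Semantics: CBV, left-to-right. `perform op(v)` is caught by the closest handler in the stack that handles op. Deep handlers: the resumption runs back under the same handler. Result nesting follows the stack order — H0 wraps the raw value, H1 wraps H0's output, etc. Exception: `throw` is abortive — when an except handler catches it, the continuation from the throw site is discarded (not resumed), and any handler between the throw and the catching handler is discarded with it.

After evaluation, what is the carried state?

Answer: 14

Evaluation trace:
put(14) @ H1 ⇒ s:=14
tell(0) @ H4 ⇒ log+=0
H0 returns 0
H1 returns (0, 14)
H2 returns (0, 14)
H3 returns [(0, 14)]
H4 returns ([(0, 14)], (0))
= ([(0, 14)], (0))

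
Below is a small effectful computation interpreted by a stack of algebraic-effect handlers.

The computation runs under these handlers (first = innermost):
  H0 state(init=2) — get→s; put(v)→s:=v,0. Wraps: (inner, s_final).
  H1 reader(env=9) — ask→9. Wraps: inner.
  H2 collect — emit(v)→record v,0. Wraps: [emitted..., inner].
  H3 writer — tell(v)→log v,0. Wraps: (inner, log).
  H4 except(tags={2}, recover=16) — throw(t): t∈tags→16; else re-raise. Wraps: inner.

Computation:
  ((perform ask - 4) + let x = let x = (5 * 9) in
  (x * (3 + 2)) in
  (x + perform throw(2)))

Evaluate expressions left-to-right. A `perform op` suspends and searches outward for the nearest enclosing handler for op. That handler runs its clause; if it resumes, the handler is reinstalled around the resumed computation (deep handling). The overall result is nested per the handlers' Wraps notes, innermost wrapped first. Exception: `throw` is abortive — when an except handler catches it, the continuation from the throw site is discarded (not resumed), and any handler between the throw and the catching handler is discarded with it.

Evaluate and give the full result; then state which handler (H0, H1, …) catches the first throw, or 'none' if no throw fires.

Answer: 16 ; first throw caught by: H4

Working:
ask @ H1 ⇒ 9
throw(2) @ H4 caught ⇒ 16
= 16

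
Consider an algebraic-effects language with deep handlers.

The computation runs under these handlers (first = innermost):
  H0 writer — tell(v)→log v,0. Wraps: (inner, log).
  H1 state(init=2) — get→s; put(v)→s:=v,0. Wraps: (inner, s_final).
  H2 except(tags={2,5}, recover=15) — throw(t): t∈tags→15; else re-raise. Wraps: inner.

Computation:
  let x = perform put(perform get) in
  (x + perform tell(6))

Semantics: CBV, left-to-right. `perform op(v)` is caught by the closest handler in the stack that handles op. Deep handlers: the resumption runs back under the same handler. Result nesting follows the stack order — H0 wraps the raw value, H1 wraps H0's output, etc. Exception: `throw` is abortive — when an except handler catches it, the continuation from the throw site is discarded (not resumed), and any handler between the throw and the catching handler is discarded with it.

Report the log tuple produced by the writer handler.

Working:
get @ H1 ⇒ 2
put(2) @ H1 ⇒ s:=2
tell(6) @ H0 ⇒ log+=6
H0 returns (0, (6))
H1 returns ((0, (6)), 2)
H2 returns ((0, (6)), 2)
= ((0, (6)), 2)

Answer: (6)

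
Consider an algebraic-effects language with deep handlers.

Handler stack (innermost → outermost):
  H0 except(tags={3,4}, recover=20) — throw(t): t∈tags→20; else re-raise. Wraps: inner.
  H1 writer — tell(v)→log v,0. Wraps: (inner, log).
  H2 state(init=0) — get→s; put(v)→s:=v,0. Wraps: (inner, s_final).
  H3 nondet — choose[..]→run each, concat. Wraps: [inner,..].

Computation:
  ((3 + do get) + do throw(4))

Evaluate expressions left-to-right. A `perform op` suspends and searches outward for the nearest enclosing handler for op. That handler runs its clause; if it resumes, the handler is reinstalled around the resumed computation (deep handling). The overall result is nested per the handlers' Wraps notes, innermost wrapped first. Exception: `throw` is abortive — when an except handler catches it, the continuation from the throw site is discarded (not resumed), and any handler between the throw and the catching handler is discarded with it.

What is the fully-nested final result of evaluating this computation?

Answer: [((20, ()), 0)]

Evaluation trace:
get @ H2 ⇒ 0
throw(4) @ H0 caught ⇒ 20
H1 returns (20, ())
H2 returns ((20, ()), 0)
H3 returns [((20, ()), 0)]
= [((20, ()), 0)]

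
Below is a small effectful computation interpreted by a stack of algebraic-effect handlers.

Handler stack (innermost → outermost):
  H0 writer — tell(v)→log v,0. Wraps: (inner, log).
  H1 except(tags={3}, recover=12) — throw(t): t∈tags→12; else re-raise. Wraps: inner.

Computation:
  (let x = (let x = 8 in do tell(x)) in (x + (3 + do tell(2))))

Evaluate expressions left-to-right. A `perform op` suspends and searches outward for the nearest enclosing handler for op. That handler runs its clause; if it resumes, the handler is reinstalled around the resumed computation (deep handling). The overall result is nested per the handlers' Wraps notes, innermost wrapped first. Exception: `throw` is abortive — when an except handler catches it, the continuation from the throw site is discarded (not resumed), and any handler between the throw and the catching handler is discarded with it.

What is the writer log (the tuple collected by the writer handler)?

Answer: (8, 2)

Evaluation trace:
tell(8) @ H0 ⇒ log+=8
tell(2) @ H0 ⇒ log+=2
H0 returns (3, (8, 2))
H1 returns (3, (8, 2))
= (3, (8, 2))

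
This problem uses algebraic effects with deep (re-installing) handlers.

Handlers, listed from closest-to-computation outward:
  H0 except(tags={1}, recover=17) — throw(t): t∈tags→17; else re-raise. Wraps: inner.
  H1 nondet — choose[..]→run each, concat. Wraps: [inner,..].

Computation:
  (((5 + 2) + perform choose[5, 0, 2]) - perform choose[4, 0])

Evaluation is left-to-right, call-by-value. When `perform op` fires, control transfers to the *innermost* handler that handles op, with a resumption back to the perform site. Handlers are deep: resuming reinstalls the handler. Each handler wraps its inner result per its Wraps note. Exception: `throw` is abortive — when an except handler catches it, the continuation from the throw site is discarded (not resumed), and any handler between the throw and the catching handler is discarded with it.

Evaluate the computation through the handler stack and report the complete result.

Answer: [8, 12, 3, 7, 5, 9]

Evaluation trace:
choose[5, 0, 2] @ H1
  branch[0] choose=5:
    choose[4, 0] @ H1
      branch[0] choose=4:
        H0 returns 8
        H1 returns [8]
      branch[1] choose=0:
        H0 returns 12
        H1 returns [12]
  branch[1] choose=0:
    choose[4, 0] @ H1
      branch[0] choose=4:
        H0 returns 3
        H1 returns [3]
      branch[1] choose=0:
        H0 returns 7
        H1 returns [7]
  branch[2] choose=2:
    choose[4, 0] @ H1
      branch[0] choose=4:
        H0 returns 5
        H1 returns [5]
      branch[1] choose=0:
        H0 returns 9
        H1 returns [9]
= [8, 12, 3, 7, 5, 9]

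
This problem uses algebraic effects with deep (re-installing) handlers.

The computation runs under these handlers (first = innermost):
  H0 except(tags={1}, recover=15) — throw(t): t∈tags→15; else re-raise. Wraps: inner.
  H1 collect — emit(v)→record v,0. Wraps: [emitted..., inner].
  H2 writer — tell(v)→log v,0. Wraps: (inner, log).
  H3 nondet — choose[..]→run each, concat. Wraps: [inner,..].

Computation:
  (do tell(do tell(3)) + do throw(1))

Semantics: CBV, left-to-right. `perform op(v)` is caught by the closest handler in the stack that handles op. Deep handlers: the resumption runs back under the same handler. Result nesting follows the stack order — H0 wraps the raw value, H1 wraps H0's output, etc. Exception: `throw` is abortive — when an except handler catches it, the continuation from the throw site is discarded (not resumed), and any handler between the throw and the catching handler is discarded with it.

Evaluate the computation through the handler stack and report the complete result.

Evaluation trace:
tell(3) @ H2 ⇒ log+=3
tell(0) @ H2 ⇒ log+=0
throw(1) @ H0 caught ⇒ 15
H1 returns [15]
H2 returns ([15], (3, 0))
H3 returns [([15], (3, 0))]
= [([15], (3, 0))]

Answer: [([15], (3, 0))]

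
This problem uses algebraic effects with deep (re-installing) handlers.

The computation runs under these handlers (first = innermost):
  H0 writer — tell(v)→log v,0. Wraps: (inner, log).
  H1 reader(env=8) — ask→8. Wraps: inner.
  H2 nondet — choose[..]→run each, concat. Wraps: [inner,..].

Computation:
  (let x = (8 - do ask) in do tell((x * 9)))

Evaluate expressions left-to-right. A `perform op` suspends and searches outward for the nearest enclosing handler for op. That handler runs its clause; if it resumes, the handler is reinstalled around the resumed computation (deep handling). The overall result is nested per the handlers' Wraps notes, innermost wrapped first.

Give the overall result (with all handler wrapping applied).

Evaluation trace:
ask @ H1 ⇒ 8
tell(0) @ H0 ⇒ log+=0
H0 returns (0, (0))
H1 returns (0, (0))
H2 returns [(0, (0))]
= [(0, (0))]

Answer: [(0, (0))]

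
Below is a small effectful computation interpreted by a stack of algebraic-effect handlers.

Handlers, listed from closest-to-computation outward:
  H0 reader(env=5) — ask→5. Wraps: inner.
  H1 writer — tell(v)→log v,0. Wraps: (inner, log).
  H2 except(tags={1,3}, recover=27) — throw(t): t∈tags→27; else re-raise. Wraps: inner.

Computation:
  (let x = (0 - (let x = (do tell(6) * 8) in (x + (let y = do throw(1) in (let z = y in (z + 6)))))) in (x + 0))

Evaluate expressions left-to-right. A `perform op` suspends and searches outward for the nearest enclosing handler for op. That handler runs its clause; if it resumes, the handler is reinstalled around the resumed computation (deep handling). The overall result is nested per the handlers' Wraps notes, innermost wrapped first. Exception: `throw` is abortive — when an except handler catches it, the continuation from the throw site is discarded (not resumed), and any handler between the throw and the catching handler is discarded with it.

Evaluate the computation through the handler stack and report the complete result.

Step-by-step:
tell(6) @ H1 ⇒ log+=6
throw(1) @ H2 caught ⇒ 27
= 27

Answer: 27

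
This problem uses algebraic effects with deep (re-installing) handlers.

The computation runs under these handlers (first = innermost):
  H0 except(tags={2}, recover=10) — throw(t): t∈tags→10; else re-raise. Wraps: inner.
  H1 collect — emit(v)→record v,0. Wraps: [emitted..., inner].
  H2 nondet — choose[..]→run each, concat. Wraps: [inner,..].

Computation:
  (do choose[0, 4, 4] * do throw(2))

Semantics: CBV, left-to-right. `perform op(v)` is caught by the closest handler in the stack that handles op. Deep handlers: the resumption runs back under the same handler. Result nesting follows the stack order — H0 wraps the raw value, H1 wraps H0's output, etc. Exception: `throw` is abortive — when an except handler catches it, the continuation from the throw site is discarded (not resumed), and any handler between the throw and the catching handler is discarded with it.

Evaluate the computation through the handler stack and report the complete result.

Working:
choose[0, 4, 4] @ H2
  branch[0] choose=0:
    throw(2) @ H0 caught ⇒ 10
    H1 returns [10]
    H2 returns [[10]]
  branch[1] choose=4:
    throw(2) @ H0 caught ⇒ 10
    H1 returns [10]
    H2 returns [[10]]
  branch[2] choose=4:
    throw(2) @ H0 caught ⇒ 10
    H1 returns [10]
    H2 returns [[10]]
= [[10], [10], [10]]

Answer: [[10], [10], [10]]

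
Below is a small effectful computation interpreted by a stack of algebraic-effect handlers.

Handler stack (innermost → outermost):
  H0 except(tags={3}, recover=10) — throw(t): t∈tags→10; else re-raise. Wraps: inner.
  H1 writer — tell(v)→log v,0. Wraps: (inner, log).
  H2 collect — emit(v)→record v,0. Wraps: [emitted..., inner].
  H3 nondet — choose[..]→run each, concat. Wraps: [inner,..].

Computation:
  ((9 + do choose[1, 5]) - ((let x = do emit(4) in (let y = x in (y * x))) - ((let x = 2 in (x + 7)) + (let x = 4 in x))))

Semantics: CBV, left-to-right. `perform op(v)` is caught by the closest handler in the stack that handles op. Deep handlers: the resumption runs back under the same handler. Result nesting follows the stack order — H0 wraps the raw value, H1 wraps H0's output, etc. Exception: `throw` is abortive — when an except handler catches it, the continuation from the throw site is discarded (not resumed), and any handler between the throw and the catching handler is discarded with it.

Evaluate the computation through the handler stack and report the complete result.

Evaluation trace:
choose[1, 5] @ H3
  branch[0] choose=1:
    emit(4) @ H2 ⇒ out+=4
    H0 returns 23
    H1 returns (23, ())
    H2 returns [4, (23, ())]
    H3 returns [[4, (23, ())]]
  branch[1] choose=5:
    emit(4) @ H2 ⇒ out+=4
    H0 returns 27
    H1 returns (27, ())
    H2 returns [4, (27, ())]
    H3 returns [[4, (27, ())]]
= [[4, (23, ())], [4, (27, ())]]

Answer: [[4, (23, ())], [4, (27, ())]]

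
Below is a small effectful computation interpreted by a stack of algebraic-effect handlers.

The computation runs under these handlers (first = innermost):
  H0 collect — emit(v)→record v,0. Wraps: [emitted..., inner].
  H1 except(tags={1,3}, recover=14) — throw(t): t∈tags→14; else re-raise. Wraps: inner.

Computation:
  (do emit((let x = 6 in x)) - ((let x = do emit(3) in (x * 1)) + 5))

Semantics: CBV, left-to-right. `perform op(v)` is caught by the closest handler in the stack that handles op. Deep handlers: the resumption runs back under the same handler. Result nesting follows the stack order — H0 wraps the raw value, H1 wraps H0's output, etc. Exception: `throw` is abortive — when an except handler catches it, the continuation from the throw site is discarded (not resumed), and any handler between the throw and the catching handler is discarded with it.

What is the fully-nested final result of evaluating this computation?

Answer: [6, 3, -5]

Evaluation trace:
emit(6) @ H0 ⇒ out+=6
emit(3) @ H0 ⇒ out+=3
H0 returns [6, 3, -5]
H1 returns [6, 3, -5]
= [6, 3, -5]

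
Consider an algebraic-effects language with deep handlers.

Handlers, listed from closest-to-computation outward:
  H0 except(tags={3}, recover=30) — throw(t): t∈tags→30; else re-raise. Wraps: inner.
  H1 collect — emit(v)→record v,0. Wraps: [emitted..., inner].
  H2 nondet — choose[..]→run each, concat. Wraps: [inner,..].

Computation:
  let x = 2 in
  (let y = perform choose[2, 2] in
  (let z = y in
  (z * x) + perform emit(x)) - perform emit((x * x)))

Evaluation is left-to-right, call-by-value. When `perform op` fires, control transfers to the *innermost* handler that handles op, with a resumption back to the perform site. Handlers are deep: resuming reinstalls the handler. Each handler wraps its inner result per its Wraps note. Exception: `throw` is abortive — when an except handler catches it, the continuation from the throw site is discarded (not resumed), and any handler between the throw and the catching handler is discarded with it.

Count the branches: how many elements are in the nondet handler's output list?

Answer: 2

Working:
choose[2, 2] @ H2
  branch[0] choose=2:
    emit(2) @ H1 ⇒ out+=2
    emit(4) @ H1 ⇒ out+=4
    H0 returns 4
    H1 returns [2, 4, 4]
    H2 returns [[2, 4, 4]]
  branch[1] choose=2:
    emit(2) @ H1 ⇒ out+=2
    emit(4) @ H1 ⇒ out+=4
    H0 returns 4
    H1 returns [2, 4, 4]
    H2 returns [[2, 4, 4]]
= [[2, 4, 4], [2, 4, 4]]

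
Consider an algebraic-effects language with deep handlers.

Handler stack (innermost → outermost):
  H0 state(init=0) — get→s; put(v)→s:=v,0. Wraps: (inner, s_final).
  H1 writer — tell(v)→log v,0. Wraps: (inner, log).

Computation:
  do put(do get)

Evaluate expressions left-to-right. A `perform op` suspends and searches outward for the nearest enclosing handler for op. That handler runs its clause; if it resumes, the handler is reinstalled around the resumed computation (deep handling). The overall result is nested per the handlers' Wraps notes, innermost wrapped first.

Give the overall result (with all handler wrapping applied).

Answer: ((0, 0), ())

Evaluation trace:
get @ H0 ⇒ 0
put(0) @ H0 ⇒ s:=0
H0 returns (0, 0)
H1 returns ((0, 0), ())
= ((0, 0), ())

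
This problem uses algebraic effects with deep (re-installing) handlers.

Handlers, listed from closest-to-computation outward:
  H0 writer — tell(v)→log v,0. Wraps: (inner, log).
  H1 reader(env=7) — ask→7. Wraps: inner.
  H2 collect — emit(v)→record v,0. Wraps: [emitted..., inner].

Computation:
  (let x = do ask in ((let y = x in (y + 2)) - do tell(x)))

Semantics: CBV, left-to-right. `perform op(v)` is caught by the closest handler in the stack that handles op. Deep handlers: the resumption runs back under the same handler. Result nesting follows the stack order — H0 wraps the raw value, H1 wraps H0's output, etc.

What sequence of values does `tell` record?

Answer: (7)

Working:
ask @ H1 ⇒ 7
tell(7) @ H0 ⇒ log+=7
H0 returns (9, (7))
H1 returns (9, (7))
H2 returns [(9, (7))]
= [(9, (7))]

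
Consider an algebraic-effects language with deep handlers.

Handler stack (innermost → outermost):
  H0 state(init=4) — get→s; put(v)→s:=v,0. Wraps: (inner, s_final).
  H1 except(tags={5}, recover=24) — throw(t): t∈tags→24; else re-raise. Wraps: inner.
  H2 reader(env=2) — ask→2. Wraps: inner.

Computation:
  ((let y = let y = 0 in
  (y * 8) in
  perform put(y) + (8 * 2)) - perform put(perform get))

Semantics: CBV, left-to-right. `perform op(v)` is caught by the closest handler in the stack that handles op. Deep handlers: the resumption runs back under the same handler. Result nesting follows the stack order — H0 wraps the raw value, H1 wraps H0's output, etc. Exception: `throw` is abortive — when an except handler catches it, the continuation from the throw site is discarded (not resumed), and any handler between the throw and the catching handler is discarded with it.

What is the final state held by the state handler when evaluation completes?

Answer: 0

Working:
put(0) @ H0 ⇒ s:=0
get @ H0 ⇒ 0
put(0) @ H0 ⇒ s:=0
H0 returns (16, 0)
H1 returns (16, 0)
H2 returns (16, 0)
= (16, 0)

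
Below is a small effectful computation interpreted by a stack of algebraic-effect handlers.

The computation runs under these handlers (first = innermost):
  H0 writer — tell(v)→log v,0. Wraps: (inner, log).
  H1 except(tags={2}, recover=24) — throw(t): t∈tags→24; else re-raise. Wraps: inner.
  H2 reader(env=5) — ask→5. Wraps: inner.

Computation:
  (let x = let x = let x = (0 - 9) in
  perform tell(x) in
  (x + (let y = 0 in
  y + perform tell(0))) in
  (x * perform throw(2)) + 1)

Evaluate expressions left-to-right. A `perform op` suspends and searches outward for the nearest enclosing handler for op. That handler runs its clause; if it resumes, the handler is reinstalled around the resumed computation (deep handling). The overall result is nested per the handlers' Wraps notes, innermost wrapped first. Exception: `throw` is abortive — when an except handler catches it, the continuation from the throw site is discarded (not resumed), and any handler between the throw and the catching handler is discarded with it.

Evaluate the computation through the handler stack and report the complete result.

Step-by-step:
tell(-9) @ H0 ⇒ log+=-9
tell(0) @ H0 ⇒ log+=0
throw(2) @ H1 caught ⇒ 24
H2 returns 24
= 24

Answer: 24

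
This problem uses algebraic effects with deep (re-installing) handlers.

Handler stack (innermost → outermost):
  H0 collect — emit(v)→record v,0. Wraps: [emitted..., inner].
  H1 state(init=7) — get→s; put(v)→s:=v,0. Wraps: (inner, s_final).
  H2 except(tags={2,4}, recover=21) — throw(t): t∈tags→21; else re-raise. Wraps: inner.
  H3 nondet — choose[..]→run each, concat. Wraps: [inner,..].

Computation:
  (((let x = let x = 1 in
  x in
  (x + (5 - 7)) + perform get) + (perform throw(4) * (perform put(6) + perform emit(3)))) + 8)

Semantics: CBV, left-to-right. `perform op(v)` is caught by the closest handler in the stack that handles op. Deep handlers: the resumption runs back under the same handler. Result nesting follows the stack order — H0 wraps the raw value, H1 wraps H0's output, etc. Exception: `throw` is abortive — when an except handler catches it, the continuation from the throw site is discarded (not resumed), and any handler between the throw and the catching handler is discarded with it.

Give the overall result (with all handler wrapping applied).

Answer: [21]

Evaluation trace:
get @ H1 ⇒ 7
throw(4) @ H2 caught ⇒ 21
H3 returns [21]
= [21]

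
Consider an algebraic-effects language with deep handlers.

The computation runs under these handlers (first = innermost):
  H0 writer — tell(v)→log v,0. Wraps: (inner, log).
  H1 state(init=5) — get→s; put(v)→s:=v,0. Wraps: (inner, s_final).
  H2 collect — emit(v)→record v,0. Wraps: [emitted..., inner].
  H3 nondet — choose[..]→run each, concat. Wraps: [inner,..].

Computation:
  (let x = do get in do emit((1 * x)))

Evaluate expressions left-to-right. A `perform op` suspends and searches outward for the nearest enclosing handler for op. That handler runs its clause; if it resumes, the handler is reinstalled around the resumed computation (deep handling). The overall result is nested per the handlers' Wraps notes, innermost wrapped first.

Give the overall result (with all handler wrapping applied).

Answer: [[5, ((0, ()), 5)]]

Step-by-step:
get @ H1 ⇒ 5
emit(5) @ H2 ⇒ out+=5
H0 returns (0, ())
H1 returns ((0, ()), 5)
H2 returns [5, ((0, ()), 5)]
H3 returns [[5, ((0, ()), 5)]]
= [[5, ((0, ()), 5)]]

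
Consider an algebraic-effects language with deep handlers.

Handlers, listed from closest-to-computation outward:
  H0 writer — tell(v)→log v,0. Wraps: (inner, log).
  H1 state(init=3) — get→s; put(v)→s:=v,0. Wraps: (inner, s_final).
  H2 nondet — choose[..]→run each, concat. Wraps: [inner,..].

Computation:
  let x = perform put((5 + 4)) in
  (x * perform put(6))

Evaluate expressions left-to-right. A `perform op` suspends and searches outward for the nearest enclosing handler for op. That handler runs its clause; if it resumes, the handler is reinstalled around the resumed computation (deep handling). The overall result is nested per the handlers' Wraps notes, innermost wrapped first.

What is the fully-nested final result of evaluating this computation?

Evaluation trace:
put(9) @ H1 ⇒ s:=9
put(6) @ H1 ⇒ s:=6
H0 returns (0, ())
H1 returns ((0, ()), 6)
H2 returns [((0, ()), 6)]
= [((0, ()), 6)]

Answer: [((0, ()), 6)]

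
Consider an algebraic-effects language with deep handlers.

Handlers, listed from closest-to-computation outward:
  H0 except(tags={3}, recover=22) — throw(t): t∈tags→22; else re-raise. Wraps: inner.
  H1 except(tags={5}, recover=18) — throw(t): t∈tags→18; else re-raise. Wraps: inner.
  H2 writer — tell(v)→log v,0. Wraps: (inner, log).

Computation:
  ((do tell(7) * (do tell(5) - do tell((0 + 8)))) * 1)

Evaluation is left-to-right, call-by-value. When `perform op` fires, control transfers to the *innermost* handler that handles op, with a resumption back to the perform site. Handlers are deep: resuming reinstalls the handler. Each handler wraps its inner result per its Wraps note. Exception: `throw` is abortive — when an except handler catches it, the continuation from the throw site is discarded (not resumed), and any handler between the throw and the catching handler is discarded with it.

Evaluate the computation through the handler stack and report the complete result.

Working:
tell(7) @ H2 ⇒ log+=7
tell(5) @ H2 ⇒ log+=5
tell(8) @ H2 ⇒ log+=8
H0 returns 0
H1 returns 0
H2 returns (0, (7, 5, 8))
= (0, (7, 5, 8))

Answer: (0, (7, 5, 8))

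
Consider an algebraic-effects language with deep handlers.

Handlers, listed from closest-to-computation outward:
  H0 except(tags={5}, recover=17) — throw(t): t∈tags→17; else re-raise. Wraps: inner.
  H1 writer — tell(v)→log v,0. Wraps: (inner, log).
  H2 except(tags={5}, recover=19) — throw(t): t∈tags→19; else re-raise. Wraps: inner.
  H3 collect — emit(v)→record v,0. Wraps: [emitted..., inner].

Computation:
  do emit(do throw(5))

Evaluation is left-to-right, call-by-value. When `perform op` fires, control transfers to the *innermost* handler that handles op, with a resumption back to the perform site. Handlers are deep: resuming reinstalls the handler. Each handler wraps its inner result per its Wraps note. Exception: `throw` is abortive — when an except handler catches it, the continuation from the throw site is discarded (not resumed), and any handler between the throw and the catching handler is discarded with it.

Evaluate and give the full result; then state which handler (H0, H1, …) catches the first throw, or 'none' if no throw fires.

Evaluation trace:
throw(5) @ H0 caught ⇒ 17
H1 returns (17, ())
H2 returns (17, ())
H3 returns [(17, ())]
= [(17, ())]

Answer: [(17, ())] ; first throw caught by: H0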